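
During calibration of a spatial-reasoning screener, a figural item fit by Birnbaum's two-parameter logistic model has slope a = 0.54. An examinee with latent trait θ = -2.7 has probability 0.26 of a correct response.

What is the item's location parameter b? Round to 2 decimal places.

P(θ) = 1 / (1 + exp(−a(θ − b)))
logit(0.26) = ln(0.26/0.74) = -1.0460
b = θ − logit/(a) = -2.7 − (-1.0460)/0.5400 = -0.7630

-0.76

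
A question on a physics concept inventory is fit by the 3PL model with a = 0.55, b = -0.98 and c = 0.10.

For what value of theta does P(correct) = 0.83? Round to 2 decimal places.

P(theta) = c + (1 − c) · 1 / (1 + exp(−a(theta − b)))
Remove guessing floor: (0.83 − 0.10)/(1 − 0.10) = 0.8111
logit = ln(0.8111/0.1889) = 1.4572
theta = b + logit/(a) = -0.98 + 1.4572/0.5500 = 1.6695

1.67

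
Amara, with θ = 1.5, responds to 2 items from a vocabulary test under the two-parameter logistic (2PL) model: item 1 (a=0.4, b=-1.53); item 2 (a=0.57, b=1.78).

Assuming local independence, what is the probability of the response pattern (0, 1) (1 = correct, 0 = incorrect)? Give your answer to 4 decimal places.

0.1055

P(θ) = 1 / (1 + exp(−a(θ − b)))
P_1 = 1/(1+e^{-1.2120}) = 0.7707
P_2 = 1/(1+e^{0.1596}) = 0.4602
L = (1−P_1) × P_2 = 0.2293 × 0.4602 = 0.10554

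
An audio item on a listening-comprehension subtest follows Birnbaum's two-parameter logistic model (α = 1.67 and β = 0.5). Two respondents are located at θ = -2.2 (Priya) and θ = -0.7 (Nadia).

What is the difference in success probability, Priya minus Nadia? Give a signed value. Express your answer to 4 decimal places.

P(θ) = 1 / (1 + exp(−α(θ − β)))
P(Priya) = 0.0109  [exponent -4.5090]
P(Nadia) = 0.1188  [exponent -2.0040]
Difference = 0.0109 − 0.1188 = -0.1079

-0.1079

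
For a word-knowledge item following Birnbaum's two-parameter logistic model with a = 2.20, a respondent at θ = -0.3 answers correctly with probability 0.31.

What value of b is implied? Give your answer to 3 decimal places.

P(θ) = 1 / (1 + exp(−a(θ − b)))
logit(0.31) = ln(0.31/0.69) = -0.8001
b = θ − logit/(a) = -0.3 − (-0.8001)/2.2000 = 0.0637

0.064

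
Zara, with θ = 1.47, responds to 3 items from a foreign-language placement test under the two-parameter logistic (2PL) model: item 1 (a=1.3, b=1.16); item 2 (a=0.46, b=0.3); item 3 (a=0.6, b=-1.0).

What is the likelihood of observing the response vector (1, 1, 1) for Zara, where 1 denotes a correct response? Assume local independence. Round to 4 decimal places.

P(θ) = 1 / (1 + exp(−a(θ − b)))
P_1 = 1/(1+e^{-0.4030}) = 0.5994
P_2 = 1/(1+e^{-0.5382}) = 0.6314
P_3 = 1/(1+e^{-1.4820}) = 0.8149
L = P_1 × P_2 × P_3 = 0.5994 × 0.6314 × 0.8149 = 0.30840

0.3084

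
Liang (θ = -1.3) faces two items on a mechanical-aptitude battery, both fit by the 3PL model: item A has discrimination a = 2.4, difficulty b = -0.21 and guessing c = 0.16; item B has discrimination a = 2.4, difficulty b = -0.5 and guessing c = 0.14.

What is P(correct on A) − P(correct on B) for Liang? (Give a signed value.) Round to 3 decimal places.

P(θ) = c + (1 − c) · 1 / (1 + exp(−a(θ − b)))
P_A = 0.2172
P_B = 0.2500
P_A − P_B = -0.0327

-0.033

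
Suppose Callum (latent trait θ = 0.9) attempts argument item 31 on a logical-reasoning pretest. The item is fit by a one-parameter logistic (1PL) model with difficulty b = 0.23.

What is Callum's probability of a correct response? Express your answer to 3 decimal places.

0.662

P(θ) = 1 / (1 + exp(−(θ − b)))
Exponent: (0.9 − 0.23) = 0.6700
1/(1 + e^{-0.6700}) = 0.6615
P = 0.6615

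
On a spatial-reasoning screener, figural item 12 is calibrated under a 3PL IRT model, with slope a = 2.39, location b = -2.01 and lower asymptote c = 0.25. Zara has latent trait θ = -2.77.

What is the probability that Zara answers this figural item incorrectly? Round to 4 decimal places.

P(θ) = c + (1 − c) · 1 / (1 + exp(−a(θ − b)))
Exponent: 2.39 × (-2.77 − (-2.01)) = -1.8164
1/(1 + e^{1.8164}) = 0.1399
P = 0.25 + 0.75 × 0.1399 = 0.3549
P(incorrect) = 1 − 0.3549 = 0.6451

0.6451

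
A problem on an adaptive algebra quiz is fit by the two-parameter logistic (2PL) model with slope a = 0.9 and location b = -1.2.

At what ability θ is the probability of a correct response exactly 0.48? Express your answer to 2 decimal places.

P(θ) = 1 / (1 + exp(−a(θ − b)))
logit = ln(0.4800/0.5200) = -0.0800
θ = b + logit/(a) = -1.2 + (-0.0800)/0.9000 = -1.2889

-1.29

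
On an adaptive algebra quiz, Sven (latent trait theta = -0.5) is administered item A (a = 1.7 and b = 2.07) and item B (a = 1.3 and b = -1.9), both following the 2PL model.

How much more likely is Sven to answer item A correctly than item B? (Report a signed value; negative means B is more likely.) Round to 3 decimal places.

P(theta) = 1 / (1 + exp(−a(theta − b)))
P_A = 0.0125
P_B = 0.8606
P_A − P_B = -0.8481

-0.848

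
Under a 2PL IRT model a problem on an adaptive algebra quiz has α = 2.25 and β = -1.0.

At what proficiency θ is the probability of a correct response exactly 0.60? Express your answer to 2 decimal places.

-0.82

P(θ) = 1 / (1 + exp(−α(θ − β)))
logit = ln(0.6000/0.4000) = 0.4055
θ = β + logit/(α) = -1.0 + 0.4055/2.2500 = -0.8198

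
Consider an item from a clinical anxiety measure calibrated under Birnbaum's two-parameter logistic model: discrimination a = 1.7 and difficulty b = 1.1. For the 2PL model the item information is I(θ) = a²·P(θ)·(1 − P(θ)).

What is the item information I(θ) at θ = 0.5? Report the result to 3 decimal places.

P = 1/(1+e^{1.0200}) = 0.2650
P(1−P) = 0.2650 × 0.7350 = 0.1948
I = a² × P(1−P) = 1.7² × 0.1948 = 0.56294

0.563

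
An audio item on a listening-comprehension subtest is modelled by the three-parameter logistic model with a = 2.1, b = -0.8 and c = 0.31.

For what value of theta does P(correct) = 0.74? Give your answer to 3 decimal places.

-0.560

P(theta) = c + (1 − c) · 1 / (1 + exp(−a(theta − b)))
Remove guessing floor: (0.74 − 0.31)/(1 − 0.31) = 0.6232
logit = ln(0.6232/0.3768) = 0.5031
theta = b + logit/(a) = -0.8 + 0.5031/2.1000 = -0.5604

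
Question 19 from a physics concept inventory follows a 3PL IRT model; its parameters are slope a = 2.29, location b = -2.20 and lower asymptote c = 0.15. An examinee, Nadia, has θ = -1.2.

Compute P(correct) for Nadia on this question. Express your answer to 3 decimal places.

P(θ) = c + (1 − c) · 1 / (1 + exp(−a(θ − b)))
Exponent: 2.29 × (-1.2 − (-2.20)) = 2.2900
1/(1 + e^{-2.2900}) = 0.9080
P = 0.15 + 0.85 × 0.9080 = 0.9218

0.922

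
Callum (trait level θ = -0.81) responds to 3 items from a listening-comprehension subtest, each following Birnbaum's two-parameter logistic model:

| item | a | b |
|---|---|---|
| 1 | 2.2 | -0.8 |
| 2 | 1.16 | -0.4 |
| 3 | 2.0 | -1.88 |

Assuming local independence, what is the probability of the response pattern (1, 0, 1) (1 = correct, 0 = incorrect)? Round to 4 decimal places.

P(θ) = 1 / (1 + exp(−a(θ − b)))
P_1 = 1/(1+e^{0.0220}) = 0.4945
P_2 = 1/(1+e^{0.4756}) = 0.3833
P_3 = 1/(1+e^{-2.1400}) = 0.8947
L = P_1 × (1−P_2) × P_3 = 0.4945 × 0.6167 × 0.8947 = 0.27286

0.2729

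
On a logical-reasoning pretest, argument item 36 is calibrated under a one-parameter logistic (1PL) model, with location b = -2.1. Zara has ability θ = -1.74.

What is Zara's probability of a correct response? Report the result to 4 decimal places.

0.5890

P(θ) = 1 / (1 + exp(−(θ − b)))
Exponent: (-1.74 − (-2.1)) = 0.3600
1/(1 + e^{-0.3600}) = 0.5890
P = 0.5890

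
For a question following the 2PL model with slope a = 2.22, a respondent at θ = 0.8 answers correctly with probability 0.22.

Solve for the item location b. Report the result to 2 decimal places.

1.37

P(θ) = 1 / (1 + exp(−a(θ − b)))
logit(0.22) = ln(0.22/0.78) = -1.2657
b = θ − logit/(a) = 0.8 − (-1.2657)/2.2200 = 1.3701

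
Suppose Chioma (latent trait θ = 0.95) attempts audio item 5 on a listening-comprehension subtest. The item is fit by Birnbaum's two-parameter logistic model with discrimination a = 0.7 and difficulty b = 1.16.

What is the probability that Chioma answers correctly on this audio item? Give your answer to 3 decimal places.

0.463

P(θ) = 1 / (1 + exp(−a(θ − b)))
Exponent: 0.7 × (0.95 − 1.16) = -0.1470
1/(1 + e^{0.1470}) = 0.4633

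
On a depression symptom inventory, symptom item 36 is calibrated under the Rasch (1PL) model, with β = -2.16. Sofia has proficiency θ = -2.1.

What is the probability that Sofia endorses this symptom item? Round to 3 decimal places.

P(θ) = 1 / (1 + exp(−(θ − β)))
Exponent: (-2.1 − (-2.16)) = 0.0600
1/(1 + e^{-0.0600}) = 0.5150
P = 0.5150

0.515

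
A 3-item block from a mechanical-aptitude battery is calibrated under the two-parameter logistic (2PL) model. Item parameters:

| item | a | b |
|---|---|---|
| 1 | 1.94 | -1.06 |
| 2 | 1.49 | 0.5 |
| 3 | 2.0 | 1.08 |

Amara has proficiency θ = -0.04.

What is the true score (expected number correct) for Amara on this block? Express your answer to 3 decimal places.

P(θ) = 1 / (1 + exp(−a(θ − b)))
P_1 = 1/(1+e^{-1.9788}) = 0.8786
P_2 = 1/(1+e^{0.8046}) = 0.3090
P_3 = 1/(1+e^{2.2400}) = 0.0962
E[score] = 0.8786 + 0.3090 + 0.0962 = 1.2838

1.284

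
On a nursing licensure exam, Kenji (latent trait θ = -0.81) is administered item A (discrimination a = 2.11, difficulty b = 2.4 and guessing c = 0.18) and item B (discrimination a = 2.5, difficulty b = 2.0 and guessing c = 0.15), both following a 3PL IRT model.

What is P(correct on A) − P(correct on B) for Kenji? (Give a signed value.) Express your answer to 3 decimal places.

0.030

P(θ) = c + (1 − c) · 1 / (1 + exp(−a(θ − b)))
P_A = 0.1809
P_B = 0.1508
P_A − P_B = 0.0302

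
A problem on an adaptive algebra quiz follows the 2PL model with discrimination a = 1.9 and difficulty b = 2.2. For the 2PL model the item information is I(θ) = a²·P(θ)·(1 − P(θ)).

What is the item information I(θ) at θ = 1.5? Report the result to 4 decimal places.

0.5971

P = 1/(1+e^{1.3300}) = 0.2092
P(1−P) = 0.2092 × 0.7908 = 0.1654
I = a² × P(1−P) = 1.9² × 0.1654 = 0.59714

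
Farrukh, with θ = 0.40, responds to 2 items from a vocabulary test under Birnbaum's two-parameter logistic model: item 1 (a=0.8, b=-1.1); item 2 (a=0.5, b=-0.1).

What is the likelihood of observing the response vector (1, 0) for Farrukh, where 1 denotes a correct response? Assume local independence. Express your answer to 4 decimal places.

P(θ) = 1 / (1 + exp(−a(θ − b)))
P_1 = 1/(1+e^{-1.2000}) = 0.7685
P_2 = 1/(1+e^{-0.2500}) = 0.5622
L = P_1 × (1−P_2) = 0.7685 × 0.4378 = 0.33648

0.3365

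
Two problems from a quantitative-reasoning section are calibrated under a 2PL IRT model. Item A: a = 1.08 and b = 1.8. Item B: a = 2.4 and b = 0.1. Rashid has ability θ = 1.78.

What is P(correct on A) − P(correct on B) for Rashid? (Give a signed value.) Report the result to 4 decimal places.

-0.4880

P(θ) = 1 / (1 + exp(−a(θ − b)))
P_A = 0.4946
P_B = 0.9826
P_A − P_B = -0.4880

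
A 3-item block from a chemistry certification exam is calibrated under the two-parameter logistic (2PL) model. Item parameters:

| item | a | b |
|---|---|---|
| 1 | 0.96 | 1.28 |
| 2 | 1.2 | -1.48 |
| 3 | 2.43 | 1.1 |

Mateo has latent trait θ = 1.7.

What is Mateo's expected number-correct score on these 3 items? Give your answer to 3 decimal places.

2.389

P(θ) = 1 / (1 + exp(−a(θ − b)))
P_1 = 1/(1+e^{-0.4032}) = 0.5995
P_2 = 1/(1+e^{-3.8160}) = 0.9785
P_3 = 1/(1+e^{-1.4580}) = 0.8112
E[score] = 0.5995 + 0.9785 + 0.8112 = 2.3891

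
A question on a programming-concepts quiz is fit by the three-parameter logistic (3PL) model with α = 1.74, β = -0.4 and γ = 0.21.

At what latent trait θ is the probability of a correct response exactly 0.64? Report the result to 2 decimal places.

P(θ) = γ + (1 − γ) · 1 / (1 + exp(−α(θ − β)))
Remove guessing floor: (0.64 − 0.21)/(1 − 0.21) = 0.5443
logit = ln(0.5443/0.4557) = 0.1777
θ = β + logit/(α) = -0.4 + 0.1777/1.7400 = -0.2979

-0.30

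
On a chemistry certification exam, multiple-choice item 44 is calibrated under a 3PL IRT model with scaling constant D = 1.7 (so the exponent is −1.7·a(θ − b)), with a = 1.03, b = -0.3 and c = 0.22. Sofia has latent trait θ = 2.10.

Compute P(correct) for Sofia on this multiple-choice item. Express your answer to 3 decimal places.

0.989

P(θ) = c + (1 − c) · 1 / (1 + exp(−D·a(θ − b)))
Exponent: 1.7 × 1.03 × (2.10 − (-0.3)) = 4.2024
1/(1 + e^{-4.2024}) = 0.9853
P = 0.22 + 0.78 × 0.9853 = 0.9885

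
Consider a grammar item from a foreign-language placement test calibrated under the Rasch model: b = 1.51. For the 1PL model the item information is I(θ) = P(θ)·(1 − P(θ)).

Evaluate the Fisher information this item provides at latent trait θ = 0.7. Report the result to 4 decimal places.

P = 1/(1+e^{0.8100}) = 0.3079
P(1−P) = 0.3079 × 0.6921 = 0.2131
I = P(1−P) = 0.21309

0.2131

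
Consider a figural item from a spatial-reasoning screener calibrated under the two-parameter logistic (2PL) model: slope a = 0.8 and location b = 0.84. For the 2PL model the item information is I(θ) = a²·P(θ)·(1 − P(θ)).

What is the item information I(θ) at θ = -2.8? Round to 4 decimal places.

P = 1/(1+e^{2.9120}) = 0.0516
P(1−P) = 0.0516 × 0.9484 = 0.0489
I = a² × P(1−P) = 0.8² × 0.0489 = 0.03130

0.0313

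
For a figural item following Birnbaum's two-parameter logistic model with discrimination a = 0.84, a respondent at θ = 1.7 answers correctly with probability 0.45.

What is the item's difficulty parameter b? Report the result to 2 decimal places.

P(θ) = 1 / (1 + exp(−a(θ − b)))
logit(0.45) = ln(0.45/0.55) = -0.2007
b = θ − logit/(a) = 1.7 − (-0.2007)/0.8400 = 1.9389

1.94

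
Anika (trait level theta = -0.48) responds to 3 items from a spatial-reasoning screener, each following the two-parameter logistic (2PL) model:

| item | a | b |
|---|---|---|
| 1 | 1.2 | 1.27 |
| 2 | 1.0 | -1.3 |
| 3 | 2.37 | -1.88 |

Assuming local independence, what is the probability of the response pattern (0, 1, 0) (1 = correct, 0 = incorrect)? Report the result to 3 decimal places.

0.022

P(theta) = 1 / (1 + exp(−a(theta − b)))
P_1 = 1/(1+e^{2.1000}) = 0.1091
P_2 = 1/(1+e^{-0.8200}) = 0.6942
P_3 = 1/(1+e^{-3.3180}) = 0.9650
L = (1−P_1) × P_2 × (1−P_3) = 0.8909 × 0.6942 × 0.0350 = 0.02162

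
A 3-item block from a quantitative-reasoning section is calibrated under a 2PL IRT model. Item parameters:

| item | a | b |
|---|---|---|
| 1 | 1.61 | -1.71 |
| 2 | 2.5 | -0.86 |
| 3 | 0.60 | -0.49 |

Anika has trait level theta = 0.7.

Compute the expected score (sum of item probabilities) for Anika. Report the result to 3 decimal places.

P(theta) = 1 / (1 + exp(−a(theta − b)))
P_1 = 1/(1+e^{-3.8801}) = 0.9798
P_2 = 1/(1+e^{-3.9000}) = 0.9802
P_3 = 1/(1+e^{-0.7140}) = 0.6713
E[score] = 0.9798 + 0.9802 + 0.6713 = 2.6312

2.631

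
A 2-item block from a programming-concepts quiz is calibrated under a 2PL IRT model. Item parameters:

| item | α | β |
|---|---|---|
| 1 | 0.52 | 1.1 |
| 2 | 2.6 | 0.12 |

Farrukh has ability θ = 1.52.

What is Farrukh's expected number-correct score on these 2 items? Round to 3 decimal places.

P(θ) = 1 / (1 + exp(−α(θ − β)))
P_1 = 1/(1+e^{-0.2184}) = 0.5544
P_2 = 1/(1+e^{-3.6400}) = 0.9744
E[score] = 0.5544 + 0.9744 = 1.5288

1.529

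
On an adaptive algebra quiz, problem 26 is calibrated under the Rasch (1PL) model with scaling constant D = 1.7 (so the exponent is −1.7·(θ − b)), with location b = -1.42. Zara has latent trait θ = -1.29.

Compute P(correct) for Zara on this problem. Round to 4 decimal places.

0.5550

P(θ) = 1 / (1 + exp(−D·(θ − b)))
Exponent: 1.7 × (-1.29 − (-1.42)) = 0.2210
1/(1 + e^{-0.2210}) = 0.5550
P = 0.5550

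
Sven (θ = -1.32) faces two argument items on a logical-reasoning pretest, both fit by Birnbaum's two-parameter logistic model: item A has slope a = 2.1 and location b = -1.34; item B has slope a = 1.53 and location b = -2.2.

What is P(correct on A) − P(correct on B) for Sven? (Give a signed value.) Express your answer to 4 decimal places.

P(θ) = 1 / (1 + exp(−a(θ − b)))
P_A = 0.5105
P_B = 0.7935
P_A − P_B = -0.2830

-0.2830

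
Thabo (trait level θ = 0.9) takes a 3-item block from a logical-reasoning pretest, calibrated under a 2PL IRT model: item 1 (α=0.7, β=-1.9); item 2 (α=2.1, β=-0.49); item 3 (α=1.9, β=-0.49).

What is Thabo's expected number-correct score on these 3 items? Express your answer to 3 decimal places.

P(θ) = 1 / (1 + exp(−α(θ − β)))
P_1 = 1/(1+e^{-1.9600}) = 0.8765
P_2 = 1/(1+e^{-2.9190}) = 0.9488
P_3 = 1/(1+e^{-2.6410}) = 0.9335
E[score] = 0.8765 + 0.9488 + 0.9335 = 2.7588

2.759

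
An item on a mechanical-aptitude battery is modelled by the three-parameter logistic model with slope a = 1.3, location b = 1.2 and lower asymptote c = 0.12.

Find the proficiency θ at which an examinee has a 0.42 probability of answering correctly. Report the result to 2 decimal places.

0.69

P(θ) = c + (1 − c) · 1 / (1 + exp(−a(θ − b)))
Remove guessing floor: (0.42 − 0.12)/(1 − 0.12) = 0.3409
logit = ln(0.3409/0.6591) = -0.6592
θ = b + logit/(a) = 1.2 + (-0.6592)/1.3000 = 0.6929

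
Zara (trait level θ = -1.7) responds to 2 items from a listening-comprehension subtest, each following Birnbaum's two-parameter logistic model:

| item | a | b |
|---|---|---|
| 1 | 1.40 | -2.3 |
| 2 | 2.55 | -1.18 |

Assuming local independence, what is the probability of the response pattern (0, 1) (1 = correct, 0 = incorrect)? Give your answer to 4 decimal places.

P(θ) = 1 / (1 + exp(−a(θ − b)))
P_1 = 1/(1+e^{-0.8400}) = 0.6985
P_2 = 1/(1+e^{1.3260}) = 0.2098
L = (1−P_1) × P_2 = 0.3015 × 0.2098 = 0.06327

0.0633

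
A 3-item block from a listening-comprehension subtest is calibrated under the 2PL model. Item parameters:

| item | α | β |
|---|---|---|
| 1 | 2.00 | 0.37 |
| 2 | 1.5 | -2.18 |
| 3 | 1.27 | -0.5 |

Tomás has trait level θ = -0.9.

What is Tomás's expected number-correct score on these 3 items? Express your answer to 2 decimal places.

P(θ) = 1 / (1 + exp(−α(θ − β)))
P_1 = 1/(1+e^{2.5400}) = 0.0731
P_2 = 1/(1+e^{-1.9200}) = 0.8721
P_3 = 1/(1+e^{0.5080}) = 0.3757
E[score] = 0.0731 + 0.8721 + 0.3757 = 1.3209

1.32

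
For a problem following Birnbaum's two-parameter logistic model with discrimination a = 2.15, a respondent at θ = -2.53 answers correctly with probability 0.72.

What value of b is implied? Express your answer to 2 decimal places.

P(θ) = 1 / (1 + exp(−a(θ − b)))
logit(0.72) = ln(0.72/0.28) = 0.9445
b = θ − logit/(a) = -2.53 − 0.9445/2.1500 = -2.9693

-2.97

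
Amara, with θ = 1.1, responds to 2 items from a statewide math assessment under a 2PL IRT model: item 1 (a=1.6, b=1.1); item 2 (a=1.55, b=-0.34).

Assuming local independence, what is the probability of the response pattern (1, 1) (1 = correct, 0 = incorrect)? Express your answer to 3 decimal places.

0.452

P(θ) = 1 / (1 + exp(−a(θ − b)))
P_1 = 1/(1+e^{0.0000}) = 0.5000
P_2 = 1/(1+e^{-2.2320}) = 0.9031
L = P_1 × P_2 = 0.5000 × 0.9031 = 0.45154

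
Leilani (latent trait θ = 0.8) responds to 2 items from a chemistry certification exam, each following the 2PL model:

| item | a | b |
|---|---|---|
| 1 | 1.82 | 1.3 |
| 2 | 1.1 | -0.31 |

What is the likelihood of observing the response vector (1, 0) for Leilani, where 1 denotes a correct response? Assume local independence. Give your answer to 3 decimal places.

0.065

P(θ) = 1 / (1 + exp(−a(θ − b)))
P_1 = 1/(1+e^{0.9100}) = 0.2870
P_2 = 1/(1+e^{-1.2210}) = 0.7722
L = P_1 × (1−P_2) = 0.2870 × 0.2278 = 0.06537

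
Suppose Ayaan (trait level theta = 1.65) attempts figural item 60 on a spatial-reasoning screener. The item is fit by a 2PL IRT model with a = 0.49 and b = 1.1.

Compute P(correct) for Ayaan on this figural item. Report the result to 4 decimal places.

0.5670

P(theta) = 1 / (1 + exp(−a(theta − b)))
Exponent: 0.49 × (1.65 − 1.1) = 0.2695
1/(1 + e^{-0.2695}) = 0.5670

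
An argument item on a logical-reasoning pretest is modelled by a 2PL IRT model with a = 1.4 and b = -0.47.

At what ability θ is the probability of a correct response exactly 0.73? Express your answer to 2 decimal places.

P(θ) = 1 / (1 + exp(−a(θ − b)))
logit = ln(0.7300/0.2700) = 0.9946
θ = b + logit/(a) = -0.47 + 0.9946/1.4000 = 0.2404

0.24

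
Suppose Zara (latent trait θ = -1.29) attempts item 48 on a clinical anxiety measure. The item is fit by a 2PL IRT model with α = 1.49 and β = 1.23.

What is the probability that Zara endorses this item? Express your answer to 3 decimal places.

0.023

P(θ) = 1 / (1 + exp(−α(θ − β)))
Exponent: 1.49 × (-1.29 − 1.23) = -3.7548
1/(1 + e^{3.7548}) = 0.0229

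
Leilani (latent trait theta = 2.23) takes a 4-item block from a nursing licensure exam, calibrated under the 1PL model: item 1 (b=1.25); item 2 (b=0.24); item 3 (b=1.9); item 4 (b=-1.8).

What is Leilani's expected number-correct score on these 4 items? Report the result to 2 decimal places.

P(theta) = 1 / (1 + exp(−(theta − b)))
P_1 = 1/(1+e^{-0.9800}) = 0.7271
P_2 = 1/(1+e^{-1.9900}) = 0.8797
P_3 = 1/(1+e^{-0.3300}) = 0.5818
P_4 = 1/(1+e^{-4.0300}) = 0.9825
E[score] = 0.7271 + 0.8797 + 0.5818 + 0.9825 = 3.1711

3.17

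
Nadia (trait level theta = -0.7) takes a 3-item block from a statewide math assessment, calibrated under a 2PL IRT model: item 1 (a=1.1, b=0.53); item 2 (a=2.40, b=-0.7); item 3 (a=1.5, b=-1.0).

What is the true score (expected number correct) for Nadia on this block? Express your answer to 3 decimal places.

P(theta) = 1 / (1 + exp(−a(theta − b)))
P_1 = 1/(1+e^{1.3530}) = 0.2054
P_2 = 1/(1+e^{0.0000}) = 0.5000
P_3 = 1/(1+e^{-0.4500}) = 0.6106
E[score] = 0.2054 + 0.5000 + 0.6106 = 1.3160

1.316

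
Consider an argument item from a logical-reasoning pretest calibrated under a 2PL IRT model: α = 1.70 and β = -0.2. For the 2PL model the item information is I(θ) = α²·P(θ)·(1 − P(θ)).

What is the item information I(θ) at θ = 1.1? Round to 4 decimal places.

P = 1/(1+e^{-2.2100}) = 0.9011
P(1−P) = 0.9011 × 0.0989 = 0.0891
I = α² × P(1−P) = 1.70² × 0.0891 = 0.25745

0.2575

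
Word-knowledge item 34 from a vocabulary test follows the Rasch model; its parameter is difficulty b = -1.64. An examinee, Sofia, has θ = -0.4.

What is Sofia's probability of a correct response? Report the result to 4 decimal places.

0.7756

P(θ) = 1 / (1 + exp(−(θ − b)))
Exponent: (-0.4 − (-1.64)) = 1.2400
1/(1 + e^{-1.2400}) = 0.7756
P = 0.7756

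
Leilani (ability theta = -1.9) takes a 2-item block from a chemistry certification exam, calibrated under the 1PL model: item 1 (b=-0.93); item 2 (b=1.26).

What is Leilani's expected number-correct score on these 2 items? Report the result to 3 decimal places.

P(theta) = 1 / (1 + exp(−(theta − b)))
P_1 = 1/(1+e^{0.9700}) = 0.2749
P_2 = 1/(1+e^{3.1600}) = 0.0407
E[score] = 0.2749 + 0.0407 = 0.3156

0.316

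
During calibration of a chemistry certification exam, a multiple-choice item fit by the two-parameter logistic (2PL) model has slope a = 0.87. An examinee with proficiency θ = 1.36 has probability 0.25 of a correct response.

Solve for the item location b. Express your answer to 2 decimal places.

P(θ) = 1 / (1 + exp(−a(θ − b)))
logit(0.25) = ln(0.25/0.75) = -1.0986
b = θ − logit/(a) = 1.36 − (-1.0986)/0.8700 = 2.6228

2.62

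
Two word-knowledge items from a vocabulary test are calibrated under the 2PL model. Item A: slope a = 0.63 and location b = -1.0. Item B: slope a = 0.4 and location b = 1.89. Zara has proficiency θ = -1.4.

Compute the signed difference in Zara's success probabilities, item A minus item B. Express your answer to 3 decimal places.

P(θ) = 1 / (1 + exp(−a(θ − b)))
P_A = 0.4373
P_B = 0.2115
P_A − P_B = 0.2258

0.226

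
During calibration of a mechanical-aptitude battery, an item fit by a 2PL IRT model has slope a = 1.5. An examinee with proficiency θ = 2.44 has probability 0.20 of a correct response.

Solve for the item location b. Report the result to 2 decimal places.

3.36

P(θ) = 1 / (1 + exp(−a(θ − b)))
logit(0.20) = ln(0.20/0.80) = -1.3863
b = θ − logit/(a) = 2.44 − (-1.3863)/1.5000 = 3.3642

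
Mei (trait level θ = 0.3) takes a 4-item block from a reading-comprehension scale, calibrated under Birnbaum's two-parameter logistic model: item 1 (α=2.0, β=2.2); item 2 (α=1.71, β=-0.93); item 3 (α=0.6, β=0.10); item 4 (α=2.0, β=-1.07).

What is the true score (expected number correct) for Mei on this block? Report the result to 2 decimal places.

P(θ) = 1 / (1 + exp(−α(θ − β)))
P_1 = 1/(1+e^{3.8000}) = 0.0219
P_2 = 1/(1+e^{-2.1033}) = 0.8912
P_3 = 1/(1+e^{-0.1200}) = 0.5300
P_4 = 1/(1+e^{-2.7400}) = 0.9393
E[score] = 0.0219 + 0.8912 + 0.5300 + 0.9393 = 2.3824

2.38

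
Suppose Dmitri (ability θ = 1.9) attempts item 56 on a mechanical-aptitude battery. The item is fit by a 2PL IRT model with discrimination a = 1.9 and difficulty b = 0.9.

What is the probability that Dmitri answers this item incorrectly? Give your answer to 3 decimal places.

P(θ) = 1 / (1 + exp(−a(θ − b)))
Exponent: 1.9 × (1.9 − 0.9) = 1.9000
1/(1 + e^{-1.9000}) = 0.8699
P(incorrect) = 1 − 0.8699 = 0.1301

0.130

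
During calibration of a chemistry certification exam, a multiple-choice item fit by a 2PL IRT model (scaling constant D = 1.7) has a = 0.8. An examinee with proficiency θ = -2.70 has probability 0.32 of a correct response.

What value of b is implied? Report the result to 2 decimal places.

-2.15

P(θ) = 1 / (1 + exp(−D·a(θ − b)))
logit(0.32) = ln(0.32/0.68) = -0.7538
b = θ − logit/(1.7·a) = -2.70 − (-0.7538)/1.3600 = -2.1458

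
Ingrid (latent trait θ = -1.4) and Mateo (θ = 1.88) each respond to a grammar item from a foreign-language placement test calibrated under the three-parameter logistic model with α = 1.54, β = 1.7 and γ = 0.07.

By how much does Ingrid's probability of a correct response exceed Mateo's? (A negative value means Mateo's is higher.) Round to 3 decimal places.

P(θ) = γ + (1 − γ) · 1 / (1 + exp(−α(θ − β)))
P(Ingrid) = 0.0778  [exponent -4.7740]
P(Mateo) = 0.5990  [exponent 0.2772]
Difference = 0.0778 − 0.5990 = -0.5212

-0.521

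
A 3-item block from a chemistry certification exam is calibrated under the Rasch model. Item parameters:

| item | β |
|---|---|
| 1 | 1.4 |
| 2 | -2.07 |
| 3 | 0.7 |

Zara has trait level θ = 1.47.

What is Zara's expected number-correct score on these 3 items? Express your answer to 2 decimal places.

2.17

P(θ) = 1 / (1 + exp(−(θ − β)))
P_1 = 1/(1+e^{-0.0700}) = 0.5175
P_2 = 1/(1+e^{-3.5400}) = 0.9718
P_3 = 1/(1+e^{-0.7700}) = 0.6835
E[score] = 0.5175 + 0.9718 + 0.6835 = 2.1728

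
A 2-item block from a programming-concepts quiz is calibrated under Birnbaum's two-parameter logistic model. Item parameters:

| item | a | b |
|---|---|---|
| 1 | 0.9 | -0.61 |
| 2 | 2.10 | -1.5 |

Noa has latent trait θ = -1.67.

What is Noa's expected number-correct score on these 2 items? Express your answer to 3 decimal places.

P(θ) = 1 / (1 + exp(−a(θ − b)))
P_1 = 1/(1+e^{0.9540}) = 0.2781
P_2 = 1/(1+e^{0.3570}) = 0.4117
E[score] = 0.2781 + 0.4117 = 0.6898

0.690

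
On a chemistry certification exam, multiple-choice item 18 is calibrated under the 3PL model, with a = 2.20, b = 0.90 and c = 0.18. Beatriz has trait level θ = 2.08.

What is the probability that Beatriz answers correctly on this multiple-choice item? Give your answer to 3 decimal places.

P(θ) = c + (1 − c) · 1 / (1 + exp(−a(θ − b)))
Exponent: 2.20 × (2.08 − 0.90) = 2.5960
1/(1 + e^{-2.5960}) = 0.9306
P = 0.18 + 0.82 × 0.9306 = 0.9431

0.943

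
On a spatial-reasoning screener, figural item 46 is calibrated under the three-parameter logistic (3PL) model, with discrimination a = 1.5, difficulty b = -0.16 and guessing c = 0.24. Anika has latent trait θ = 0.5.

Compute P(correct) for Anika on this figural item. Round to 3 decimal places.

0.794

P(θ) = c + (1 − c) · 1 / (1 + exp(−a(θ − b)))
Exponent: 1.5 × (0.5 − (-0.16)) = 0.9900
1/(1 + e^{-0.9900}) = 0.7291
P = 0.24 + 0.76 × 0.7291 = 0.7941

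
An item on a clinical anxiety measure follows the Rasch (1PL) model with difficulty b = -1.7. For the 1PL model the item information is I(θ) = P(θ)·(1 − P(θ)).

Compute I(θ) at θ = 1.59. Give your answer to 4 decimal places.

P = 1/(1+e^{-3.2900}) = 0.9641
P(1−P) = 0.9641 × 0.0359 = 0.0346
I = P(1−P) = 0.03463

0.0346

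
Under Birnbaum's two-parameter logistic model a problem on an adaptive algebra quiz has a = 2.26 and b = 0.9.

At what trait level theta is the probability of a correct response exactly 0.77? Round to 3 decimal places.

P(theta) = 1 / (1 + exp(−a(theta − b)))
logit = ln(0.7700/0.2300) = 1.2083
theta = b + logit/(a) = 0.9 + 1.2083/2.2600 = 1.4347

1.435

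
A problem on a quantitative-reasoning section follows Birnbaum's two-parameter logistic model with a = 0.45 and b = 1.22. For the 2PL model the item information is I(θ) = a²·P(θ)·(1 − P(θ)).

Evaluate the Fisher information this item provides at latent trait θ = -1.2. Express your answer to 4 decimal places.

P = 1/(1+e^{1.0890}) = 0.2518
P(1−P) = 0.2518 × 0.7482 = 0.1884
I = a² × P(1−P) = 0.45² × 0.1884 = 0.03815

0.0382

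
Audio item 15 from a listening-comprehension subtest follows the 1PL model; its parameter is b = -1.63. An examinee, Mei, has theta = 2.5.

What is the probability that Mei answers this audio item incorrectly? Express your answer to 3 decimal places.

0.016

P(theta) = 1 / (1 + exp(−(theta − b)))
Exponent: (2.5 − (-1.63)) = 4.1300
1/(1 + e^{-4.1300}) = 0.9842
P = 0.9842
P(incorrect) = 1 − 0.9842 = 0.0158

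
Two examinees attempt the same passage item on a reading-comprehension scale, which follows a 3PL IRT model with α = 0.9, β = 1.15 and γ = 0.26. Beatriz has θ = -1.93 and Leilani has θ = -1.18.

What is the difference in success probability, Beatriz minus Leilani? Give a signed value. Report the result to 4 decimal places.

-0.0374

P(θ) = γ + (1 − γ) · 1 / (1 + exp(−α(θ − β)))
P(Beatriz) = 0.3036  [exponent -2.7720]
P(Leilani) = 0.3409  [exponent -2.0970]
Difference = 0.3036 − 0.3409 = -0.0374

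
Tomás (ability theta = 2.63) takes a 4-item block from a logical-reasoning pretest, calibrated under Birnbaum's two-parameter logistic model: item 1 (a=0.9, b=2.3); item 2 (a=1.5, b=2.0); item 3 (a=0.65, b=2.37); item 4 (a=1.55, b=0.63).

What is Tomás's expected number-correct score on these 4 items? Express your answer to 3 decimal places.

2.793

P(theta) = 1 / (1 + exp(−a(theta − b)))
P_1 = 1/(1+e^{-0.2970}) = 0.5737
P_2 = 1/(1+e^{-0.9450}) = 0.7201
P_3 = 1/(1+e^{-0.1690}) = 0.5421
P_4 = 1/(1+e^{-3.1000}) = 0.9569
E[score] = 0.5737 + 0.7201 + 0.5421 + 0.9569 = 2.7929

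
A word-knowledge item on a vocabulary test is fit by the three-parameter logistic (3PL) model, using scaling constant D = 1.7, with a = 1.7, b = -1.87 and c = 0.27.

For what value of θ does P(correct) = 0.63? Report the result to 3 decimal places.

-1.879

P(θ) = c + (1 − c) · 1 / (1 + exp(−D·a(θ − b)))
Remove guessing floor: (0.63 − 0.27)/(1 − 0.27) = 0.4932
logit = ln(0.4932/0.5068) = -0.0274
θ = b + logit/(1.7·a) = -1.87 + (-0.0274)/2.8900 = -1.8795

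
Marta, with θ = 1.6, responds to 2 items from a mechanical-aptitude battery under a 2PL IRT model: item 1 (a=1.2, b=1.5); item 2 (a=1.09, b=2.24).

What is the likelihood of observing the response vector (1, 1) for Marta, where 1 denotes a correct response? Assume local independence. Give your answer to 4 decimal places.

P(θ) = 1 / (1 + exp(−a(θ − b)))
P_1 = 1/(1+e^{-0.1200}) = 0.5300
P_2 = 1/(1+e^{0.6976}) = 0.3323
L = P_1 × P_2 = 0.5300 × 0.3323 = 0.17613

0.1761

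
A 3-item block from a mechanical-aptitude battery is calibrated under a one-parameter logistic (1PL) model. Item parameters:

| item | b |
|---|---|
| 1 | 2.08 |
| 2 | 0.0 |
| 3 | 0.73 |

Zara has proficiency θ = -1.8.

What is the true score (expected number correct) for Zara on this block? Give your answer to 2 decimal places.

P(θ) = 1 / (1 + exp(−(θ − b)))
P_1 = 1/(1+e^{3.8800}) = 0.0202
P_2 = 1/(1+e^{1.8000}) = 0.1419
P_3 = 1/(1+e^{2.5300}) = 0.0738
E[score] = 0.0202 + 0.1419 + 0.0738 = 0.2359

0.24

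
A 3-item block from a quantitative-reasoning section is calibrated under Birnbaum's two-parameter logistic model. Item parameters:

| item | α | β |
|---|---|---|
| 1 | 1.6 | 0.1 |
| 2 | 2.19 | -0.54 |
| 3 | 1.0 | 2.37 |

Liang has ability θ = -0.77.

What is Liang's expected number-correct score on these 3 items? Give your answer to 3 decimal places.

P(θ) = 1 / (1 + exp(−α(θ − β)))
P_1 = 1/(1+e^{1.3920}) = 0.1991
P_2 = 1/(1+e^{0.5037}) = 0.3767
P_3 = 1/(1+e^{3.1400}) = 0.0415
E[score] = 0.1991 + 0.3767 + 0.0415 = 0.6172

0.617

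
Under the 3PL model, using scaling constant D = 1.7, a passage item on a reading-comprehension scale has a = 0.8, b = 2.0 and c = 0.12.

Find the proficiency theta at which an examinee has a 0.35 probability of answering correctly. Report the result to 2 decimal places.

P(theta) = c + (1 − c) · 1 / (1 + exp(−D·a(theta − b)))
Remove guessing floor: (0.35 − 0.12)/(1 − 0.12) = 0.2614
logit = ln(0.2614/0.7386) = -1.0389
theta = b + logit/(1.7·a) = 2.0 + (-1.0389)/1.3600 = 1.2361

1.24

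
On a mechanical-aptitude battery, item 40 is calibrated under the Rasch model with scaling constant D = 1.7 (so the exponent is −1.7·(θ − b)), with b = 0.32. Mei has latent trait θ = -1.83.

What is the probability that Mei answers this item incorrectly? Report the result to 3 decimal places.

P(θ) = 1 / (1 + exp(−D·(θ − b)))
Exponent: 1.7 × (-1.83 − 0.32) = -3.6550
1/(1 + e^{3.6550}) = 0.0252
P = 0.0252
P(incorrect) = 1 − 0.0252 = 0.9748

0.975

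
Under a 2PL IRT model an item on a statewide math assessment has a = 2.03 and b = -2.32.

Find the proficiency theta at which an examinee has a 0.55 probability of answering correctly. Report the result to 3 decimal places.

P(theta) = 1 / (1 + exp(−a(theta − b)))
logit = ln(0.5500/0.4500) = 0.2007
theta = b + logit/(a) = -2.32 + 0.2007/2.0300 = -2.2211

-2.221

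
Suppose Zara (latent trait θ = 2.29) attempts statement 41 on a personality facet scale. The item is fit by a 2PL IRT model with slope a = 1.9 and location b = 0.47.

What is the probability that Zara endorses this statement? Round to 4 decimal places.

P(θ) = 1 / (1 + exp(−a(θ − b)))
Exponent: 1.9 × (2.29 − 0.47) = 3.4580
1/(1 + e^{-3.4580}) = 0.9695

0.9695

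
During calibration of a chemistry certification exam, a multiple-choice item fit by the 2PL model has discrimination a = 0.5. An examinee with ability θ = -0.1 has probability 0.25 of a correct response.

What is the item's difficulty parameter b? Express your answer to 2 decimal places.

P(θ) = 1 / (1 + exp(−a(θ − b)))
logit(0.25) = ln(0.25/0.75) = -1.0986
b = θ − logit/(a) = -0.1 − (-1.0986)/0.5000 = 2.0972

2.10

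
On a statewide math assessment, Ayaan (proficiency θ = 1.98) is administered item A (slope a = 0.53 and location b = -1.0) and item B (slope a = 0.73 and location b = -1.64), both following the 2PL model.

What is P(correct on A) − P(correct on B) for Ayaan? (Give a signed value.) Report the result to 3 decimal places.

P(θ) = 1 / (1 + exp(−a(θ − b)))
P_A = 0.8291
P_B = 0.9336
P_A − P_B = -0.1044

-0.104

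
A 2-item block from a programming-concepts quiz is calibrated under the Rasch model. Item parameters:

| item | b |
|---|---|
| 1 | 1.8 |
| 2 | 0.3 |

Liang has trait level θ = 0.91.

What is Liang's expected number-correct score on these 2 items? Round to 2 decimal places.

P(θ) = 1 / (1 + exp(−(θ − b)))
P_1 = 1/(1+e^{0.8900}) = 0.2911
P_2 = 1/(1+e^{-0.6100}) = 0.6479
E[score] = 0.2911 + 0.6479 = 0.9391

0.94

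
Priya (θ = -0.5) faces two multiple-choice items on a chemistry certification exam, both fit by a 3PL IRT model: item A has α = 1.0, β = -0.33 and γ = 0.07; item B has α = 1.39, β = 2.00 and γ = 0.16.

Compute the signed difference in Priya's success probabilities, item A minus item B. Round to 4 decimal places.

0.3103

P(θ) = γ + (1 − γ) · 1 / (1 + exp(−α(θ − β)))
P_A = 0.4956
P_B = 0.1852
P_A − P_B = 0.3103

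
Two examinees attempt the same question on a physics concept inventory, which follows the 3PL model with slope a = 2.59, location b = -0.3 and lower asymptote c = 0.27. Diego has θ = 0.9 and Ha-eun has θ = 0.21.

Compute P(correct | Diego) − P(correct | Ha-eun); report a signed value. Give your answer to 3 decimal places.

P(θ) = c + (1 − c) · 1 / (1 + exp(−a(θ − b)))
P(Diego) = 0.9688  [exponent 3.1080]
P(Ha-eun) = 0.8462  [exponent 1.3209]
Difference = 0.9688 − 0.8462 = 0.1226

0.123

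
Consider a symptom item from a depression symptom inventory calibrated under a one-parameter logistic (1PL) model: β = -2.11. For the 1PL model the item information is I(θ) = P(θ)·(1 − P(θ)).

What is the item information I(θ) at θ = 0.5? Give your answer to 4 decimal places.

0.0638

P = 1/(1+e^{-2.6100}) = 0.9315
P(1−P) = 0.9315 × 0.0685 = 0.0638
I = P(1−P) = 0.06381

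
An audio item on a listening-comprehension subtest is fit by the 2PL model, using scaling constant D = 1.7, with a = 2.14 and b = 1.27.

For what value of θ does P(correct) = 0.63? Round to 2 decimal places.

P(θ) = 1 / (1 + exp(−D·a(θ − b)))
logit = ln(0.6300/0.3700) = 0.5322
θ = b + logit/(1.7·a) = 1.27 + 0.5322/3.6380 = 1.4163

1.42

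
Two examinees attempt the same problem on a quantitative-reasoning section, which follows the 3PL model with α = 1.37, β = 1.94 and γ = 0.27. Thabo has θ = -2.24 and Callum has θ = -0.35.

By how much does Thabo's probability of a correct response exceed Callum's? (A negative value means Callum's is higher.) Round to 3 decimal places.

P(θ) = γ + (1 − γ) · 1 / (1 + exp(−α(θ − β)))
P(Thabo) = 0.2724  [exponent -5.7266]
P(Callum) = 0.3004  [exponent -3.1373]
Difference = 0.2724 − 0.3004 = -0.0280

-0.028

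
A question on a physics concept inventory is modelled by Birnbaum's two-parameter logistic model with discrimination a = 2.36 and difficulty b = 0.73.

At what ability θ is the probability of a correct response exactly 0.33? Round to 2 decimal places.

P(θ) = 1 / (1 + exp(−a(θ − b)))
logit = ln(0.3300/0.6700) = -0.7082
θ = b + logit/(a) = 0.73 + (-0.7082)/2.3600 = 0.4299

0.43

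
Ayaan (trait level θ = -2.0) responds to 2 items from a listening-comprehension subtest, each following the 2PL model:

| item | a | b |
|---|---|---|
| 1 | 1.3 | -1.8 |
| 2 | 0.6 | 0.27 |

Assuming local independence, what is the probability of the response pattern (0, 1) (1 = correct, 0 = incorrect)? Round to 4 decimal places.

P(θ) = 1 / (1 + exp(−a(θ − b)))
P_1 = 1/(1+e^{0.2600}) = 0.4354
P_2 = 1/(1+e^{1.3620}) = 0.2039
L = (1−P_1) × P_2 = 0.5646 × 0.2039 = 0.11514

0.1151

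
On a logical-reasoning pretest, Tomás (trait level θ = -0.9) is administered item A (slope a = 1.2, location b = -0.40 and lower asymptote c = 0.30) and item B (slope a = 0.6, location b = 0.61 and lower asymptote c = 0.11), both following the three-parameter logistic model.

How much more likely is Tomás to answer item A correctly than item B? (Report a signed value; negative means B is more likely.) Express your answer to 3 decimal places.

0.182

P(θ) = c + (1 − c) · 1 / (1 + exp(−a(θ − b)))
P_A = 0.5480
P_B = 0.3662
P_A − P_B = 0.1819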